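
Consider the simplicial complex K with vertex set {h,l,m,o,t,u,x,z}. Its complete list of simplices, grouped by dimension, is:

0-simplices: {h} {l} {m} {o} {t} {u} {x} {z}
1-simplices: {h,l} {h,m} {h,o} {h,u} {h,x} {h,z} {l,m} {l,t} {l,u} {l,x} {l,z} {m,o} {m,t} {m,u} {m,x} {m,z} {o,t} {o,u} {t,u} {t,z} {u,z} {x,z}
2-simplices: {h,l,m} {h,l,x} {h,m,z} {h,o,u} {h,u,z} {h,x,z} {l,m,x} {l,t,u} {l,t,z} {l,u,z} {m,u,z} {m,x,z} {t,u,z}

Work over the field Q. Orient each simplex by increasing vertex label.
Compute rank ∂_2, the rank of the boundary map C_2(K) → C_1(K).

rank∂_2=11

n_0=8 n_1=22 n_2=13  [Q]
∂1: piv[hl,hm,ho,hu,hx,hz,lt] rk=7  ker:lm,lu,lx,lz,mo,mt,mu,mx,mz,ot,ou,tu,tz,uz,xz
∂2: piv[hlm,hlx,hmz,hou,huz,hxz,lmx,ltu,ltz,luz,muz] rk=11  ker:mxz,tuz
rk∂_2=11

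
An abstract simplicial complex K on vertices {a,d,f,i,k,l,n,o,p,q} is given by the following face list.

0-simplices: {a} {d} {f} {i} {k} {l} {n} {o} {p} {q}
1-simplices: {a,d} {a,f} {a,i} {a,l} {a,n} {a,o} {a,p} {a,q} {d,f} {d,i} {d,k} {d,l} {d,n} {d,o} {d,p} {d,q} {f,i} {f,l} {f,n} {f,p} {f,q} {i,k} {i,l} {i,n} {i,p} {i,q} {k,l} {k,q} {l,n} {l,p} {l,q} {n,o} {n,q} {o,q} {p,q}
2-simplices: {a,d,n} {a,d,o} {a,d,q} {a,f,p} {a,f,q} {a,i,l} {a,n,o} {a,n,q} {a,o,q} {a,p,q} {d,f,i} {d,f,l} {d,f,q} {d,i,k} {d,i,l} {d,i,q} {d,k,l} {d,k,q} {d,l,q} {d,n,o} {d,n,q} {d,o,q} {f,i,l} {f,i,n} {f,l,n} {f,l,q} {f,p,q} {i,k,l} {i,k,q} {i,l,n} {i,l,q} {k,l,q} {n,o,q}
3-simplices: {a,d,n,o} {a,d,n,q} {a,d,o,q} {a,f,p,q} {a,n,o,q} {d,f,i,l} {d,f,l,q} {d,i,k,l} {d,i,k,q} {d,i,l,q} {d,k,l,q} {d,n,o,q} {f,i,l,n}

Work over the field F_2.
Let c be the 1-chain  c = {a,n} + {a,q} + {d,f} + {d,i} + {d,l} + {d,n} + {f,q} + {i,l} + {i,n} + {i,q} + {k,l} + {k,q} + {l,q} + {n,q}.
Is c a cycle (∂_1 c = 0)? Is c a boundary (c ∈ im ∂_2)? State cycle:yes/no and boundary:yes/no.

cycle:yes boundary:no

n_0=10 n_1=35 n_2=33 n_3=13  [Z2]
∂1: piv[ad,af,ai,al,an,ao,ap,aq,dk] rk=9  ker:df,di,dl,dn,do,dp,dq,fi,fl,fn,fp,fq,ik,il,in,ip,iq,kl,kq,ln,lp,lq,no,nq,oq,pq
∂2: piv[adn,ado,adq,afp,afq,ail,ano,anq,aoq,apq,dfi,dfl,dfq,dik,dil,diq,dkl,dkq,dlq,fin,fln] rk=21  ker:dno,dnq,doq,fil,flq,fpq,ikl,ikq,iln,ilq,klq,noq
∂3: piv[adno,adnq,adoq,afpq,anoq,dfil,dflq,dikl,dikq,dilq,dklq,filn] rk=12  ker:dnoq
∂1c = 0
c vs im∂2: residual ≠ 0 ⇒ not boundary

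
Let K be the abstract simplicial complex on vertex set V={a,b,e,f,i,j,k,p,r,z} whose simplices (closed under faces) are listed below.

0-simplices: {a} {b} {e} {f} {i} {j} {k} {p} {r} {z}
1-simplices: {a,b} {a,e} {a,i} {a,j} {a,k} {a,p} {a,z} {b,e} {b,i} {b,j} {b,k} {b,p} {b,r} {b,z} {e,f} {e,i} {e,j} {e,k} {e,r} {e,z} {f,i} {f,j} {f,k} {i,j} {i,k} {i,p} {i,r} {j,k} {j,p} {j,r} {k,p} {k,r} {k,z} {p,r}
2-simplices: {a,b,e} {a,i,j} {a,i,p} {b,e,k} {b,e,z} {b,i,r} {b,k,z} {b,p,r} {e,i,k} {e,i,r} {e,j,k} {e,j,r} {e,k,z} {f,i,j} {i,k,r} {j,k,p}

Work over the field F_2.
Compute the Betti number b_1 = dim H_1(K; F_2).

n_0=10 n_1=34 n_2=16  [Z2]
∂1: piv[ab,ae,ai,aj,ak,ap,az,br,ef] rk=9  ker:be,bi,bj,bk,bp,bz,ei,ej,ek,er,ez,fi,fj,fk,ij,ik,ip,ir,jk,jp,jr,kp,kr,kz,pr
∂2: piv[abe,aij,aip,bek,bez,bir,bkz,bpr,eik,eir,ejk,ejr,fij,ikr,jkp] rk=15  ker:ekz
b_1=(34−9)−15=10

b_1=10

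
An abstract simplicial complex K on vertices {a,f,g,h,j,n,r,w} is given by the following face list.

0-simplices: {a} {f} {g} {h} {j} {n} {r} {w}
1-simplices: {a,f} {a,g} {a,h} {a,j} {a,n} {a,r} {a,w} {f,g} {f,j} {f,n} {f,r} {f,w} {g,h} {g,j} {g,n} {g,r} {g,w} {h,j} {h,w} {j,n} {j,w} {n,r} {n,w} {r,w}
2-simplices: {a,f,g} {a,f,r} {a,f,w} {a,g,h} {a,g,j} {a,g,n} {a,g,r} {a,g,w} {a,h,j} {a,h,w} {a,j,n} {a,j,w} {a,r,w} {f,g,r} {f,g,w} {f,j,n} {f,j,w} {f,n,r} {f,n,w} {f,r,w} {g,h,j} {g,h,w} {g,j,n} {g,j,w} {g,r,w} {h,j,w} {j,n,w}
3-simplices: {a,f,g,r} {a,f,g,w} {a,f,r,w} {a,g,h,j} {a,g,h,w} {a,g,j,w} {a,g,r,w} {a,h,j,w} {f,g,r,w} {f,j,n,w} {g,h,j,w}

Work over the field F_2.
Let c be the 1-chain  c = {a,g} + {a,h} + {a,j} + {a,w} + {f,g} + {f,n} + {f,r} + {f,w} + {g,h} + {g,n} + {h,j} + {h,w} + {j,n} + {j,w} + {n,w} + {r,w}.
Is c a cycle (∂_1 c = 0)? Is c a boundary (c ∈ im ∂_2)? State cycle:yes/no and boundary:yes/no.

cycle:yes boundary:yes

n_0=8 n_1=24 n_2=27 n_3=11  [Z2]
∂1: piv[af,ag,ah,aj,an,ar,aw] rk=7  ker:fg,fj,fn,fr,fw,gh,gj,gn,gr,gw,hj,hw,jn,jw,nr,nw,rw
∂2: piv[afg,afr,afw,agh,agj,agn,agr,agw,ahj,ahw,ajn,ajw,arw,fjn,fjw,fnr,fnw] rk=17  ker:fgr,fgw,frw,ghj,ghw,gjn,gjw,grw,hjw,jnw
∂3: piv[afgr,afgw,afrw,aghj,aghw,agjw,agrw,ahjw,fjnw] rk=9  ker:fgrw,ghjw
∂1c = 0
c vs im∂2: reduces to 0 ⇒ boundary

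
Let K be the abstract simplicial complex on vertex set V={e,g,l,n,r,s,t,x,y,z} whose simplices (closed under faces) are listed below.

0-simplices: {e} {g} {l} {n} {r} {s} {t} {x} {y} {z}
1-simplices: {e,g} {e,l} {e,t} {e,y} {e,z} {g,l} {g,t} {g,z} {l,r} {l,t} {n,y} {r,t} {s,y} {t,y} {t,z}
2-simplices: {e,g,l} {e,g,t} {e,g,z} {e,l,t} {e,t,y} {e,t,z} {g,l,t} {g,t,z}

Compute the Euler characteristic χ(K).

n_0=10 n_1=15 n_2=8
χ=+10−15+8=3

χ(K)=3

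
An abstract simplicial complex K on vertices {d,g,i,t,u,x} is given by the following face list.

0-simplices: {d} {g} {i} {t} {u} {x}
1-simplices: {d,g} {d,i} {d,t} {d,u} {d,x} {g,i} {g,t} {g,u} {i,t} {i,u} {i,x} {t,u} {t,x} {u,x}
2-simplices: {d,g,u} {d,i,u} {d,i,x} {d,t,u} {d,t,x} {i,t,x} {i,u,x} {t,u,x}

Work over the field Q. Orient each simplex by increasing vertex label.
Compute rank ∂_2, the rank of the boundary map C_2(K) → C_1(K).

rank∂_2=7

n_0=6 n_1=14 n_2=8  [Q]
∂1: piv[dg,di,dt,du,dx] rk=5  ker:gi,gt,gu,it,iu,ix,tu,tx,ux
∂2: piv[dgu,diu,dix,dtu,dtx,itx,iux] rk=7  ker:tux
rk∂_2=7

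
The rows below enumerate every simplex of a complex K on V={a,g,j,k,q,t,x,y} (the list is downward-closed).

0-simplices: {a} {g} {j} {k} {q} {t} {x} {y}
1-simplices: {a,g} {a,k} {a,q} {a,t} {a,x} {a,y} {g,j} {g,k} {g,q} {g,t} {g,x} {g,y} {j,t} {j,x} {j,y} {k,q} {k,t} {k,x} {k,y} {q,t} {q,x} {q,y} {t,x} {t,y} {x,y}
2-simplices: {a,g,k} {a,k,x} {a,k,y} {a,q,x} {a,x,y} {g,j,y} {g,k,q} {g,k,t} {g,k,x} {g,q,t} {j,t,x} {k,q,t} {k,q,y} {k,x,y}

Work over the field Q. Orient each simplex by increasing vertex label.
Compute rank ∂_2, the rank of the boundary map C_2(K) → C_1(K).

rank∂_2=12

n_0=8 n_1=25 n_2=14  [Q]
∂1: piv[ag,ak,aq,at,ax,ay,gj] rk=7  ker:gk,gq,gt,gx,gy,jt,jx,jy,kq,kt,kx,ky,qt,qx,qy,tx,ty,xy
∂2: piv[agk,akx,aky,aqx,axy,gjy,gkq,gkt,gkx,gqt,jtx,kqy] rk=12  ker:kqt,kxy
rk∂_2=12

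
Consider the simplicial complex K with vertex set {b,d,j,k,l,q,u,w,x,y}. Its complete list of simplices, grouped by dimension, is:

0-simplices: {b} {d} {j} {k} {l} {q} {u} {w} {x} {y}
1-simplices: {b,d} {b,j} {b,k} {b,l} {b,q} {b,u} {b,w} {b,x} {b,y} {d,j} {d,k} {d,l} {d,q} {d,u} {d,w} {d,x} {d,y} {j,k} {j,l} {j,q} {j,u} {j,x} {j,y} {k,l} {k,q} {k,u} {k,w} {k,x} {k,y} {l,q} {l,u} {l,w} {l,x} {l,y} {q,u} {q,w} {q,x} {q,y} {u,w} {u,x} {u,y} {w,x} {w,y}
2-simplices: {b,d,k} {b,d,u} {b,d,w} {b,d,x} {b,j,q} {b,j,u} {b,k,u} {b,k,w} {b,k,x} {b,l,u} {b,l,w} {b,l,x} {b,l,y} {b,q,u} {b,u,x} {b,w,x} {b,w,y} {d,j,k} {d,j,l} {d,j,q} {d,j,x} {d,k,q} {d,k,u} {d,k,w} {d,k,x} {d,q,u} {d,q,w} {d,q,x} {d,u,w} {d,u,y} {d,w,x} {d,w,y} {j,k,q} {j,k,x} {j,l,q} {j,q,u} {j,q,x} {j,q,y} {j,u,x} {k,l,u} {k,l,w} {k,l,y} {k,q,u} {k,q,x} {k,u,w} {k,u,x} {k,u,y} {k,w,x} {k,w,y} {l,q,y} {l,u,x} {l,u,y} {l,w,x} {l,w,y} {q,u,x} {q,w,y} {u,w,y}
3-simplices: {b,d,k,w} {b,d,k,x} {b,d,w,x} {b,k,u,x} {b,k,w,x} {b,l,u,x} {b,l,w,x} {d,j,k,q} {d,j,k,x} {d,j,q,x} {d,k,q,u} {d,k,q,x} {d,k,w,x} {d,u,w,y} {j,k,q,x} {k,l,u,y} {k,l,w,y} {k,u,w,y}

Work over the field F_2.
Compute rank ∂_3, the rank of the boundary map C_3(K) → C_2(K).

n_0=10 n_1=43 n_2=57 n_3=18  [Z2]
∂1: piv[bd,bj,bk,bl,bq,bu,bw,bx,by] rk=9  ker:dj,dk,dl,dq,du,dw,dx,dy,jk,jl,jq,ju,jx,jy,kl,kq,ku,kw,kx,ky,lq,lu,lw,lx,ly,qu,qw,qx,qy,uw,ux,uy,wx,wy
∂2: piv[bdk,bdu,bdw,bdx,bjq,bju,bku,bkw,bkx,blu,blw,blx,bly,bqu,bux,bwx,bwy,djk,djl,djq,djx,dkq,dqu,dqw,dqx,duw,duy,dwy,jlq,jqy,klu,kly,lqy,qwy] rk=34  ker:dku,dkw,dkx,dwx,jkq,jkx,jqu,jqx,jux,klw,kqu,kqx,kuw,kux,kuy,kwx,kwy,lux,luy,lwx,lwy,qux,uwy
∂3: piv[bdkw,bdkx,bdwx,bkux,bkwx,blux,blwx,djkq,djkx,djqx,dkqu,dkqx,duwy,kluy,klwy,kuwy] rk=16  ker:dkwx,jkqx
rk∂_3=16

rank∂_3=16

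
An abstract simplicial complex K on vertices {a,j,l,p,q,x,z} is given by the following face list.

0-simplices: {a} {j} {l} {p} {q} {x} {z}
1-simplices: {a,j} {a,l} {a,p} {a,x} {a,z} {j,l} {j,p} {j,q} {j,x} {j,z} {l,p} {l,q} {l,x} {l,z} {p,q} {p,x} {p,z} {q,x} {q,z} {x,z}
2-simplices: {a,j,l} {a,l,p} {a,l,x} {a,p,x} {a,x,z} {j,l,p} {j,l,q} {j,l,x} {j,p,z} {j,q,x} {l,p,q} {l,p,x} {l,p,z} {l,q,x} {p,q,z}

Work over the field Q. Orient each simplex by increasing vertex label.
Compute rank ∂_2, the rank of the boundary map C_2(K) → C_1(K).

n_0=7 n_1=20 n_2=15  [Q]
∂1: piv[aj,al,ap,ax,az,jq] rk=6  ker:jl,jp,jx,jz,lp,lq,lx,lz,pq,px,pz,qx,qz,xz
∂2: piv[ajl,alp,alx,apx,axz,jlp,jlq,jlx,jpz,jqx,lpq,lpz,pqz] rk=13  ker:lpx,lqx
rk∂_2=13

rank∂_2=13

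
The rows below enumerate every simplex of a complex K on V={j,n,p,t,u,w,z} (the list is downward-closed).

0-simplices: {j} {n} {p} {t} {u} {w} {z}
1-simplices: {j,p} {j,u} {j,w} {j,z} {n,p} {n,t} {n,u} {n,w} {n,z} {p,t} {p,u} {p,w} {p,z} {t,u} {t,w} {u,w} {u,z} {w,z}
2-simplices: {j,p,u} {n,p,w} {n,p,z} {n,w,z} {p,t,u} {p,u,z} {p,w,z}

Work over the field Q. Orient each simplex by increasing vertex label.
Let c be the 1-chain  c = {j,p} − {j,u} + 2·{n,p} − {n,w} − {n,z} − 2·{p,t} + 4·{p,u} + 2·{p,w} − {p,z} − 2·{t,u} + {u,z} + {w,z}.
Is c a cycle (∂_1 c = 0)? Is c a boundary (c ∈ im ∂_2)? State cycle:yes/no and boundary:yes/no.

cycle:yes boundary:yes

n_0=7 n_1=18 n_2=7  [Q]
∂1: piv[jp,ju,jw,jz,np,nt] rk=6  ker:nu,nw,nz,pt,pu,pw,pz,tu,tw,uw,uz,wz
∂2: piv[jpu,npw,npz,nwz,ptu,puz] rk=6  ker:pwz
∂1c = 0
c vs im∂2: reduces to 0 ⇒ boundary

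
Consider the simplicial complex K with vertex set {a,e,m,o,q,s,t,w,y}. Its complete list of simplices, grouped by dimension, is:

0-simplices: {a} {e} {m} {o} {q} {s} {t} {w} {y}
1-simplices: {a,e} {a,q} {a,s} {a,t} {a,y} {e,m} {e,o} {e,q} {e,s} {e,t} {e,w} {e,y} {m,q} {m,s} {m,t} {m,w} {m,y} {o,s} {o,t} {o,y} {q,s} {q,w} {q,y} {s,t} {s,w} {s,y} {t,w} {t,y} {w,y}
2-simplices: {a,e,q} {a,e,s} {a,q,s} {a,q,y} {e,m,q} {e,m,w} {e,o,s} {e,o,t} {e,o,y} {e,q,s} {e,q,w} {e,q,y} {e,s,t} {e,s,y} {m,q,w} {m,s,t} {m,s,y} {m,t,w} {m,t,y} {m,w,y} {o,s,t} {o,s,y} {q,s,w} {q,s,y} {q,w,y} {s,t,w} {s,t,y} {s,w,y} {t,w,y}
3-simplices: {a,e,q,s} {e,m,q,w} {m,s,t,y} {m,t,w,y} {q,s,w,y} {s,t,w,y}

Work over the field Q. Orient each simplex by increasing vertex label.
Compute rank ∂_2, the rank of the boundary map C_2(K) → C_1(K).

rank∂_2=20

n_0=9 n_1=29 n_2=29 n_3=6  [Q]
∂1: piv[ae,aq,as,at,ay,em,eo,ew] rk=8  ker:eq,es,et,ey,mq,ms,mt,mw,my,os,ot,oy,qs,qw,qy,st,sw,sy,tw,ty,wy
∂2: piv[aeq,aes,aqs,aqy,emq,emw,eos,eot,eoy,eqw,eqy,est,esy,mst,msy,mtw,mty,mwy,qsw,qwy] rk=20  ker:eqs,mqw,ost,osy,qsy,stw,sty,swy,twy
∂3: piv[aeqs,emqw,msty,mtwy,qswy,stwy] rk=6
rk∂_2=20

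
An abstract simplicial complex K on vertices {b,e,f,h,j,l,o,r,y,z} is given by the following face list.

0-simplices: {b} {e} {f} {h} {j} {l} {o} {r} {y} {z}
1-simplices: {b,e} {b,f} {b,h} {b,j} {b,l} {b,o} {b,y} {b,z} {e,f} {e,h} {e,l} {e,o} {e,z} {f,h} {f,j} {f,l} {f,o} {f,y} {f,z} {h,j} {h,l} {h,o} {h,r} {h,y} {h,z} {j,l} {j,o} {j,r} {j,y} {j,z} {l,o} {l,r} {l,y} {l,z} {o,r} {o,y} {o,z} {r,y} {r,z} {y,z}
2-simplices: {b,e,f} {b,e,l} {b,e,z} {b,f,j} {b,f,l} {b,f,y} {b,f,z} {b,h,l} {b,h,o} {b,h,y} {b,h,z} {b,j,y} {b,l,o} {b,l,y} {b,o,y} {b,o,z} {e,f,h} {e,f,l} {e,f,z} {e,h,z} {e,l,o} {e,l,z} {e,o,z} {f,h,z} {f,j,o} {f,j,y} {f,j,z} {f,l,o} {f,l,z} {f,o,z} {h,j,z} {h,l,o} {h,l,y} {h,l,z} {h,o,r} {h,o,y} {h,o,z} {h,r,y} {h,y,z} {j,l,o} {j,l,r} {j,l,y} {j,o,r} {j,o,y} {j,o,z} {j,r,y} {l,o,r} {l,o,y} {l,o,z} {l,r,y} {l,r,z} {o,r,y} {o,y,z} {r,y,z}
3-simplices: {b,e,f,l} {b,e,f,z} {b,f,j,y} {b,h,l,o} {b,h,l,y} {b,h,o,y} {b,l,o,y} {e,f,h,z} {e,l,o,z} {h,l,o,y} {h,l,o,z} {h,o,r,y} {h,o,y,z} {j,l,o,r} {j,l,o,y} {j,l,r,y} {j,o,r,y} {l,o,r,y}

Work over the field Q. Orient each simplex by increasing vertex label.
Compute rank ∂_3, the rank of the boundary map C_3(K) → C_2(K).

n_0=10 n_1=40 n_2=54 n_3=18  [Q]
∂1: piv[be,bf,bh,bj,bl,bo,by,bz,hr] rk=9  ker:ef,eh,el,eo,ez,fh,fj,fl,fo,fy,fz,hj,hl,ho,hy,hz,jl,jo,jr,jy,jz,lo,lr,ly,lz,or,oy,oz,ry,rz,yz
∂2: piv[bef,bel,bez,bfj,bfl,bfy,bfz,bhl,bho,bhy,bhz,bjy,blo,bly,boy,boz,efh,ehz,elo,elz,fjo,fjz,flo,hjz,hor,hry,hyz,jlo,jlr,jor,lrz] rk=31  ker:efl,efz,eoz,fhz,fjy,flz,foz,hlo,hly,hlz,hoy,hoz,jly,joy,joz,jry,lor,loy,loz,lry,ory,oyz,ryz
∂3: piv[befl,befz,bfjy,bhlo,bhly,bhoy,bloy,efhz,eloz,hloz,hory,hoyz,jlor,jloy,jlry,jory] rk=16  ker:hloy,lory
rk∂_3=16

rank∂_3=16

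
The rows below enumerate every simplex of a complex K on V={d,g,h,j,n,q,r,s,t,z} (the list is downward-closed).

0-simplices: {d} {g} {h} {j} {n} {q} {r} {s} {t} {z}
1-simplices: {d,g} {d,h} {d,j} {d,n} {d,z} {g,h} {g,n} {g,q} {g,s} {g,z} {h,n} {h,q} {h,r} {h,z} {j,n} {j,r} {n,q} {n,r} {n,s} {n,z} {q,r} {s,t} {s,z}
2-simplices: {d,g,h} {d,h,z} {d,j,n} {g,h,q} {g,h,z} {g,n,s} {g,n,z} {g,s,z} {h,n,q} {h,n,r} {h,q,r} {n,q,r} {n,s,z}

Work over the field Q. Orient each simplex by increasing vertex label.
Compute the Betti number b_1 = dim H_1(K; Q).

n_0=10 n_1=23 n_2=13  [Q]
∂1: piv[dg,dh,dj,dn,dz,gq,gs,hr,st] rk=9  ker:gh,gn,gz,hn,hq,hz,jn,jr,nq,nr,ns,nz,qr,sz
∂2: piv[dgh,dhz,djn,ghq,ghz,gns,gnz,gsz,hnq,hnr,hqr] rk=11  ker:nqr,nsz
b_1=(23−9)−11=3

b_1=3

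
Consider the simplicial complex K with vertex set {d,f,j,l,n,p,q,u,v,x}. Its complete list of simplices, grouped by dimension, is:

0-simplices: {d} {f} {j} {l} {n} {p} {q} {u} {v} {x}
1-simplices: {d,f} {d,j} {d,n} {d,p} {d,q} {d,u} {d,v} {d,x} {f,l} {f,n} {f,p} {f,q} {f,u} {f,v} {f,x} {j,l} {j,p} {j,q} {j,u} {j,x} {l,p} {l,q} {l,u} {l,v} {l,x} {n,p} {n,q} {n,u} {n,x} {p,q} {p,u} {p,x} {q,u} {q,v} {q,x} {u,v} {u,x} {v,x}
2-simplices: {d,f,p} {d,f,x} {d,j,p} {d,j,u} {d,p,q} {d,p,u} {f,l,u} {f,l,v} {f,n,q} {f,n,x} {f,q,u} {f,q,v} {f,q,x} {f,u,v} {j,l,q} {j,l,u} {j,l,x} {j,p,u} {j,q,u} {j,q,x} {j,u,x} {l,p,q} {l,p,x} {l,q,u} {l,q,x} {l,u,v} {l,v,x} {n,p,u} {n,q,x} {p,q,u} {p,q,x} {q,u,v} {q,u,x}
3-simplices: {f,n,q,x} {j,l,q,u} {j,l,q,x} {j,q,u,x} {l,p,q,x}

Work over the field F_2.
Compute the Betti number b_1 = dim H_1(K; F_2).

b_1=4

n_0=10 n_1=38 n_2=33 n_3=5  [Z2]
∂1: piv[df,dj,dn,dp,dq,du,dv,dx,fl] rk=9  ker:fn,fp,fq,fu,fv,fx,jl,jp,jq,ju,jx,lp,lq,lu,lv,lx,np,nq,nu,nx,pq,pu,px,qu,qv,qx,uv,ux,vx
∂2: piv[dfp,dfx,djp,dju,dpq,dpu,flu,flv,fnq,fnx,fqu,fqv,fqx,fuv,jlq,jlu,jlx,jqu,jqx,jux,lpq,lpx,lvx,npu,pqu] rk=25  ker:jpu,lqu,lqx,luv,nqx,pqx,quv,qux
∂3: piv[fnqx,jlqu,jlqx,jqux,lpqx] rk=5
b_1=(38−9)−25=4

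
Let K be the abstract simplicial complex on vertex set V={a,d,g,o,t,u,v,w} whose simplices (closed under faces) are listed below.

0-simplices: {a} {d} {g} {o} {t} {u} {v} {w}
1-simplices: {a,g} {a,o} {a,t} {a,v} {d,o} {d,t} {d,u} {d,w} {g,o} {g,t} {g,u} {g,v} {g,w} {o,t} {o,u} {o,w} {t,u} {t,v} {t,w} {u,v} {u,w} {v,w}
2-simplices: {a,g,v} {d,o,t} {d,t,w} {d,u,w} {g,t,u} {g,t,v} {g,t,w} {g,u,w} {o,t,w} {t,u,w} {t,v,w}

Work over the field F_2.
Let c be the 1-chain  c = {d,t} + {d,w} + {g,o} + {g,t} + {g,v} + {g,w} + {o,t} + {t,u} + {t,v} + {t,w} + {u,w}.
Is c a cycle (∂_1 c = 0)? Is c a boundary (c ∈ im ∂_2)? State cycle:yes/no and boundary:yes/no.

n_0=8 n_1=22 n_2=11  [Z2]
∂1: piv[ag,ao,at,av,do,du,dw] rk=7  ker:dt,go,gt,gu,gv,gw,ot,ou,ow,tu,tv,tw,uv,uw,vw
∂2: piv[agv,dot,dtw,duw,gtu,gtv,gtw,guw,otw,tvw] rk=10  ker:tuw
∂1c = 0
c vs im∂2: residual ≠ 0 ⇒ not boundary

cycle:yes boundary:no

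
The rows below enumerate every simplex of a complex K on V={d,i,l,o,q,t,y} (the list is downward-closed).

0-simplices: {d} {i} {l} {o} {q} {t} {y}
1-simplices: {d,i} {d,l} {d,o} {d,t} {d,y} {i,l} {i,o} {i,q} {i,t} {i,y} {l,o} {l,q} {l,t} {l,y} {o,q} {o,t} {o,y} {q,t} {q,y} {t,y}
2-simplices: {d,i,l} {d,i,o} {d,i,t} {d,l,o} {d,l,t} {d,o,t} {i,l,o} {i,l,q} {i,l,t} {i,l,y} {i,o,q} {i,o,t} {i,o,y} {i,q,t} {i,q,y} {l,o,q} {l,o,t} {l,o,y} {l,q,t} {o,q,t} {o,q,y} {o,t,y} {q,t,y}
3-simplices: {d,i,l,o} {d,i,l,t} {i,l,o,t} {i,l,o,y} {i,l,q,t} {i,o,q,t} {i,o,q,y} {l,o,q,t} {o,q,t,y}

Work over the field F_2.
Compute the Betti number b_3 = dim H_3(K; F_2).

n_0=7 n_1=20 n_2=23 n_3=9  [Z2]
∂1: piv[di,dl,do,dt,dy,iq] rk=6  ker:il,io,it,iy,lo,lq,lt,ly,oq,ot,oy,qt,qy,ty
∂2: piv[dil,dio,dit,dlo,dlt,dot,ilq,ily,ioq,ioy,iqt,iqy,oty] rk=13  ker:ilo,ilt,iot,loq,lot,loy,lqt,oqt,oqy,qty
∂3: piv[dilo,dilt,ilot,iloy,ilqt,ioqt,ioqy,loqt,oqty] rk=9
b_3=(9−9)−0=0

b_3=0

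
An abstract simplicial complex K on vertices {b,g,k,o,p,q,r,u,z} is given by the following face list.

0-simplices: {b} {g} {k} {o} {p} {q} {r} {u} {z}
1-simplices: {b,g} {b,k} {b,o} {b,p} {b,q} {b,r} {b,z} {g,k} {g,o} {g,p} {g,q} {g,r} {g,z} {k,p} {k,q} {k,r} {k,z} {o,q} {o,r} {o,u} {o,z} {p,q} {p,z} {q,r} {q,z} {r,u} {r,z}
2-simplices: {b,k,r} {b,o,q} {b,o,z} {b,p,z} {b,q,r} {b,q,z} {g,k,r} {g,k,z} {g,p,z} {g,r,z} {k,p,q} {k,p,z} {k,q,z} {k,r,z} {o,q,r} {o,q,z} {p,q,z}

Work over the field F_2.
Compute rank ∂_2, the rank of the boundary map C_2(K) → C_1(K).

rank∂_2=14

n_0=9 n_1=27 n_2=17  [Z2]
∂1: piv[bg,bk,bo,bp,bq,br,bz,ou] rk=8  ker:gk,go,gp,gq,gr,gz,kp,kq,kr,kz,oq,or,oz,pq,pz,qr,qz,ru,rz
∂2: piv[bkr,boq,boz,bpz,bqr,bqz,gkr,gkz,gpz,grz,kpq,kpz,kqz,oqr] rk=14  ker:krz,oqz,pqz
rk∂_2=14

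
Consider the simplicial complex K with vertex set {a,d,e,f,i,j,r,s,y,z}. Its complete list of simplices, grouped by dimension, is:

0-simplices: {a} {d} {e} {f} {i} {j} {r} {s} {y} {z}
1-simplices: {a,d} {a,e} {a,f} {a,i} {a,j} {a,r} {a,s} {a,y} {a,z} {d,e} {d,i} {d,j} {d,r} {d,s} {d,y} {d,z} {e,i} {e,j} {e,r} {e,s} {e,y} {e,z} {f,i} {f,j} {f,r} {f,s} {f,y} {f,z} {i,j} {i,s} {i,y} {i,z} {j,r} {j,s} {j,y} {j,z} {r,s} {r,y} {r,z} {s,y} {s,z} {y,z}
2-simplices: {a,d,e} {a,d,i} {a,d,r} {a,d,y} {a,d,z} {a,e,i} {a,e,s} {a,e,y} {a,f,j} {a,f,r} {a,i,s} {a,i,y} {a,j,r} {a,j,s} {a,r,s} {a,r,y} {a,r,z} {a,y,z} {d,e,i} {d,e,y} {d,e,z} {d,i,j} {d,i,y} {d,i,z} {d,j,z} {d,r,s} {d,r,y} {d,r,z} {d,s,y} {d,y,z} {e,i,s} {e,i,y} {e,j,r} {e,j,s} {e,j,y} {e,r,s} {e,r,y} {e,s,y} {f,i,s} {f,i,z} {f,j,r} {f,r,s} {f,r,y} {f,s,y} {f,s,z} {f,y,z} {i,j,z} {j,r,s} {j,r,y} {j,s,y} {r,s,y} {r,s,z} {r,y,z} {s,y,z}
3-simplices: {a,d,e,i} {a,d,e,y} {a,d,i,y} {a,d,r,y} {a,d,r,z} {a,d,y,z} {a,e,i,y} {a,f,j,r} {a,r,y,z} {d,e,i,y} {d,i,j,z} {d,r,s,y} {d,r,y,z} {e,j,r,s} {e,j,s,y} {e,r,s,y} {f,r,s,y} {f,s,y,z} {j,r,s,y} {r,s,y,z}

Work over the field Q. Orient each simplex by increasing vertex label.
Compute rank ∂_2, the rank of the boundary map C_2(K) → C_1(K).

n_0=10 n_1=42 n_2=54 n_3=20  [Q]
∂1: piv[ad,ae,af,ai,aj,ar,as,ay,az] rk=9  ker:de,di,dj,dr,ds,dy,dz,ei,ej,er,es,ey,ez,fi,fj,fr,fs,fy,fz,ij,is,iy,iz,jr,js,jy,jz,rs,ry,rz,sy,sz,yz
∂2: piv[ade,adi,adr,ady,adz,aei,aes,aey,afj,afr,ais,aiy,ajr,ajs,ars,ary,arz,ayz,dez,dij,diz,djz,drs,dsy,ejr,ejs,ejy,fis,fiz,frs,fry,fsz] rk=32  ker:dei,dey,diy,dry,drz,dyz,eis,eiy,ers,ery,esy,fjr,fsy,fyz,ijz,jrs,jry,jsy,rsy,rsz,ryz,syz
∂3: piv[adei,adey,adiy,adry,adrz,adyz,aeiy,afjr,aryz,dijz,drsy,ejrs,ejsy,ersy,frsy,fsyz,jrsy,rsyz] rk=18  ker:deiy,dryz
rk∂_2=32

rank∂_2=32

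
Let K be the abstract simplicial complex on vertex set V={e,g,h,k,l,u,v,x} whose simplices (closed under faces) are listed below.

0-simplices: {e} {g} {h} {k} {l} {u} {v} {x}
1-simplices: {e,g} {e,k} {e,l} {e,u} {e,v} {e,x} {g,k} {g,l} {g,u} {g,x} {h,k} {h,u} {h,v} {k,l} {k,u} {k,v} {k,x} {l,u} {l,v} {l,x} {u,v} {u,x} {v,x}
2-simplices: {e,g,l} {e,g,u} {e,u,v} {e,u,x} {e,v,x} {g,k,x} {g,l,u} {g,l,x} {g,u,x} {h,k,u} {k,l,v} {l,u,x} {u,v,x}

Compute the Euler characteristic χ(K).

n_0=8 n_1=23 n_2=13
χ=+8−23+13=-2

χ(K)=-2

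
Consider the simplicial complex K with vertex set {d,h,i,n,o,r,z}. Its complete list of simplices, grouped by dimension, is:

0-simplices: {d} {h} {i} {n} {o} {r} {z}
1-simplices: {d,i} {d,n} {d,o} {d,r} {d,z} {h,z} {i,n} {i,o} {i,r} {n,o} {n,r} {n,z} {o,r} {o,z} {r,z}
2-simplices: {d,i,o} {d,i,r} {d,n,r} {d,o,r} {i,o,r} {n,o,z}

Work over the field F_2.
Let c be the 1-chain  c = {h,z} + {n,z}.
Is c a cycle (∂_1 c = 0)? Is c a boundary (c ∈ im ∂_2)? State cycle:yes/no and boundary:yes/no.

n_0=7 n_1=15 n_2=6  [Z2]
∂1: piv[di,dn,do,dr,dz,hz] rk=6  ker:in,io,ir,no,nr,nz,or,oz,rz
∂2: piv[dio,dir,dnr,dor,noz] rk=5  ker:ior
∂1c = {h} + {n}

cycle:no boundary:no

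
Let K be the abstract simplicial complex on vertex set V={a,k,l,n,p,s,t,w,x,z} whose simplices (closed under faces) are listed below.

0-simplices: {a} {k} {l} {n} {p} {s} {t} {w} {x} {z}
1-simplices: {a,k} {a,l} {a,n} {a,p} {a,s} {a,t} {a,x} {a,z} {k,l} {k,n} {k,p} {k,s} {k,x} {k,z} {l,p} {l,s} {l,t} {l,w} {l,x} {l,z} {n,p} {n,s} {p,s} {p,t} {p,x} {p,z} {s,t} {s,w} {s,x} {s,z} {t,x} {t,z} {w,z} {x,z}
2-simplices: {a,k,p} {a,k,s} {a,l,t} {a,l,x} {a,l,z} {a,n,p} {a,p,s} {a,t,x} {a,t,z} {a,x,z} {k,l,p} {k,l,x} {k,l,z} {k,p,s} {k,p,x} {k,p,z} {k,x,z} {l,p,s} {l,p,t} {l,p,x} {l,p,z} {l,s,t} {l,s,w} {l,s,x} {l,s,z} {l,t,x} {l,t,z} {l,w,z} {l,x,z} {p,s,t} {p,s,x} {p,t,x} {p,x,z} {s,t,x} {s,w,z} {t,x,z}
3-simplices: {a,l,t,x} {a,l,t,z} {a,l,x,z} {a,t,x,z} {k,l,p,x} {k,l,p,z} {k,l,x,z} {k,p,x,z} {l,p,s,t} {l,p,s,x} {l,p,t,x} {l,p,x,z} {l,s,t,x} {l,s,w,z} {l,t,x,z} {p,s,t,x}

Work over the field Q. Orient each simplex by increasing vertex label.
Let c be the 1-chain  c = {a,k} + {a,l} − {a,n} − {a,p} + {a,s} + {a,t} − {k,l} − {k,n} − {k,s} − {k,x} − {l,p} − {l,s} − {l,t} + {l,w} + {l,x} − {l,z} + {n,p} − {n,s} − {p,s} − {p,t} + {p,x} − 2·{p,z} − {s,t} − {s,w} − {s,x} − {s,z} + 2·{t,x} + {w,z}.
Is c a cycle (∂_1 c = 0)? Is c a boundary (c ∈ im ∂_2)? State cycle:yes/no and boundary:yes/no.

cycle:no boundary:no

n_0=10 n_1=34 n_2=36 n_3=16  [Q]
∂1: piv[ak,al,an,ap,as,at,ax,az,lw] rk=9  ker:kl,kn,kp,ks,kx,kz,lp,ls,lt,lx,lz,np,ns,ps,pt,px,pz,st,sw,sx,sz,tx,tz,wz,xz
∂2: piv[akp,aks,alt,alx,alz,anp,aps,atx,atz,axz,klp,klx,klz,kpx,kpz,lps,lpt,lst,lsw,lsx,lsz,lwz] rk=22  ker:kps,kxz,lpx,lpz,ltx,ltz,lxz,pst,psx,ptx,pxz,stx,swz,txz
∂3: piv[altx,altz,alxz,atxz,klpx,klpz,klxz,kpxz,lpst,lpsx,lptx,lstx,lswz] rk=13  ker:lpxz,ltxz,pstx
∂1c = −2·{a} + 5·{k} + 2·{l} − 2·{n} + 2·{p} + {s} − 4·{t} − {w} + 2·{x} − 3·{z}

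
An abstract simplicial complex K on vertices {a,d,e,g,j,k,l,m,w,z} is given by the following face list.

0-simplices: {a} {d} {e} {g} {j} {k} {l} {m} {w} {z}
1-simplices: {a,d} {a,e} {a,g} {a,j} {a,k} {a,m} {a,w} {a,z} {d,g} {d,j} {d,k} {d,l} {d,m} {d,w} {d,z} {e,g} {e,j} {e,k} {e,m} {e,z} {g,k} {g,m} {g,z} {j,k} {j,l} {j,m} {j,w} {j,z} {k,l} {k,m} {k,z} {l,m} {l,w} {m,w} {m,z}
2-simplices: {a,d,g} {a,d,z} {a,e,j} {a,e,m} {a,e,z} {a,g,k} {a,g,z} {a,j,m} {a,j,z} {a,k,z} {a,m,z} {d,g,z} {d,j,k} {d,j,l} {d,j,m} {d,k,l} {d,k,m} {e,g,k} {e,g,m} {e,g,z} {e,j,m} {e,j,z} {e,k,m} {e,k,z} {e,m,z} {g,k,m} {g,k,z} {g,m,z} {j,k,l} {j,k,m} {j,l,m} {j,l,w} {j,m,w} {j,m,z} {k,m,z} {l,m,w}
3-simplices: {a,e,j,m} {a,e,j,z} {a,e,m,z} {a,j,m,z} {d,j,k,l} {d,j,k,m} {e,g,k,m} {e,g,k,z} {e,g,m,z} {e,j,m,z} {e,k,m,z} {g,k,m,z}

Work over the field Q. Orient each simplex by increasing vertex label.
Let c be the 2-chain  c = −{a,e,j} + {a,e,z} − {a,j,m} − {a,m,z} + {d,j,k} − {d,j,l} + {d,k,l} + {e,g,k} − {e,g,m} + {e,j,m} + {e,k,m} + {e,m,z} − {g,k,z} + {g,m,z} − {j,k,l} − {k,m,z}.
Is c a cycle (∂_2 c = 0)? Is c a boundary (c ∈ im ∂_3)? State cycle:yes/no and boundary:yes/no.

n_0=10 n_1=35 n_2=36 n_3=12  [Q]
∂1: piv[ad,ae,ag,aj,ak,am,aw,az,dl] rk=9  ker:dg,dj,dk,dm,dw,dz,eg,ej,ek,em,ez,gk,gm,gz,jk,jl,jm,jw,jz,kl,km,kz,lm,lw,mw,mz
∂2: piv[adg,adz,aej,aem,aez,agk,agz,ajm,ajz,akz,amz,djk,djl,djm,dkl,dkm,egk,egm,egz,ekm,jlm,jlw,jmw] rk=23  ker:dgz,ejm,ejz,ekz,emz,gkm,gkz,gmz,jkl,jkm,jmz,kmz,lmw
∂3: piv[aejm,aejz,aemz,ajmz,djkl,djkm,egkm,egkz,egmz,ekmz] rk=10  ker:ejmz,gkmz
∂2c = 0
c vs im∂3: reduces to 0 ⇒ boundary

cycle:yes boundary:yes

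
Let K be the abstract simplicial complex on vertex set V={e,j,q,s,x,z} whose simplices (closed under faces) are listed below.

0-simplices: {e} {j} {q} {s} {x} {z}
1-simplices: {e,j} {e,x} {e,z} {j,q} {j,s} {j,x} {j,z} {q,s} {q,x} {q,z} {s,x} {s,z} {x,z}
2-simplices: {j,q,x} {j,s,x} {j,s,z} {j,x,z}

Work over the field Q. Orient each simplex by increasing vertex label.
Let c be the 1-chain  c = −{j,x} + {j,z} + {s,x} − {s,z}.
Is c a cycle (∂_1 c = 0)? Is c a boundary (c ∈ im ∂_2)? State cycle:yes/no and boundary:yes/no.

cycle:yes boundary:yes

n_0=6 n_1=13 n_2=4  [Q]
∂1: piv[ej,ex,ez,jq,js] rk=5  ker:jx,jz,qs,qx,qz,sx,sz,xz
∂2: piv[jqx,jsx,jsz,jxz] rk=4
∂1c = 0
c vs im∂2: reduces to 0 ⇒ boundary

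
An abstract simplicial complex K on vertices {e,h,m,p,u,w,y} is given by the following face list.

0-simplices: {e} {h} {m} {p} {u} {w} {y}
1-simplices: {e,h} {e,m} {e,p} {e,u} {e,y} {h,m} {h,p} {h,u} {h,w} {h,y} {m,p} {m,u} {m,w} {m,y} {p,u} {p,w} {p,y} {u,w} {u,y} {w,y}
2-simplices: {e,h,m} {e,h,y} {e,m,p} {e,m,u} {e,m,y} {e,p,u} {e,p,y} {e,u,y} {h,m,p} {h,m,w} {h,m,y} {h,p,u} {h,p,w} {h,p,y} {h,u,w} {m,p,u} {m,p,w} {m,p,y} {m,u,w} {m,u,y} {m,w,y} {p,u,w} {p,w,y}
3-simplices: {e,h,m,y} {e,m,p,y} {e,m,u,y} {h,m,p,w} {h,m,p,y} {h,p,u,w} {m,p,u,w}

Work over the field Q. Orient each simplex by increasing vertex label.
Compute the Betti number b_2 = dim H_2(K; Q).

n_0=7 n_1=20 n_2=23 n_3=7  [Q]
∂1: piv[eh,em,ep,eu,ey,hw] rk=6  ker:hm,hp,hu,hy,mp,mu,mw,my,pu,pw,py,uw,uy,wy
∂2: piv[ehm,ehy,emp,emu,emy,epu,epy,euy,hmp,hmw,hpu,hpw,huw,mwy] rk=14  ker:hmy,hpy,mpu,mpw,mpy,muw,muy,puw,pwy
∂3: piv[ehmy,empy,emuy,hmpw,hmpy,hpuw,mpuw] rk=7
b_2=(23−14)−7=2

b_2=2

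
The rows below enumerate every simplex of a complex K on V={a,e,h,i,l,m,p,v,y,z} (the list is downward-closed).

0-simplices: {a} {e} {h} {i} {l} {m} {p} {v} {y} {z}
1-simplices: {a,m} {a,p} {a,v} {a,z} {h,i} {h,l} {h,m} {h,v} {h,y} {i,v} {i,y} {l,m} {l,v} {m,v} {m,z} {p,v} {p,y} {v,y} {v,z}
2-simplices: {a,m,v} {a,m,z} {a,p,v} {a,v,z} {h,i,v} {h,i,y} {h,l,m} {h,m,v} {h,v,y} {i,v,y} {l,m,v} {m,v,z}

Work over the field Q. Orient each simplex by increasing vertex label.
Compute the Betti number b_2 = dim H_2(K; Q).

n_0=10 n_1=19 n_2=12  [Q]
∂1: piv[am,ap,av,az,hi,hl,hm,hy] rk=8  ker:hv,iv,iy,lm,lv,mv,mz,pv,py,vy,vz
∂2: piv[amv,amz,apv,avz,hiv,hiy,hlm,hmv,hvy,lmv] rk=10  ker:ivy,mvz
b_2=(12−10)−0=2

b_2=2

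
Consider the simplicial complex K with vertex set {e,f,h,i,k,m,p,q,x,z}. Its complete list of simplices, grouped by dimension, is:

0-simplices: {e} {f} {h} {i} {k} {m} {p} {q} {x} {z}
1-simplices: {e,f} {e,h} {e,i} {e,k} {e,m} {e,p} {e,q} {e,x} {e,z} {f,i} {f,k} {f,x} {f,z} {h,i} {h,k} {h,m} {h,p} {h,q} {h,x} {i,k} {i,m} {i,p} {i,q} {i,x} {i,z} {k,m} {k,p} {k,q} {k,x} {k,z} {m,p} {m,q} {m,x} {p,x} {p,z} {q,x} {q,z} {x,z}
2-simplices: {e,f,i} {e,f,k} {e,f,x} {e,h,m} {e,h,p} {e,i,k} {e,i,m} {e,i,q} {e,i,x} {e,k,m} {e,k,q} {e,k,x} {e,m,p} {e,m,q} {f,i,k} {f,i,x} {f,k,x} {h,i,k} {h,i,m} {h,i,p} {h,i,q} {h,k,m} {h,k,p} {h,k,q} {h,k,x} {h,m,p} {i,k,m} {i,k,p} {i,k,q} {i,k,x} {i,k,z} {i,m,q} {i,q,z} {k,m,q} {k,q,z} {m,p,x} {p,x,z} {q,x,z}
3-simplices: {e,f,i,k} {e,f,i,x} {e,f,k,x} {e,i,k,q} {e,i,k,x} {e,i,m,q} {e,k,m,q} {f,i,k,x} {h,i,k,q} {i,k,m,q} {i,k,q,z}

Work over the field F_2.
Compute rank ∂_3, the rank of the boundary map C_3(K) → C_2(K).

n_0=10 n_1=38 n_2=38 n_3=11  [Z2]
∂1: piv[ef,eh,ei,ek,em,ep,eq,ex,ez] rk=9  ker:fi,fk,fx,fz,hi,hk,hm,hp,hq,hx,ik,im,ip,iq,ix,iz,km,kp,kq,kx,kz,mp,mq,mx,px,pz,qx,qz,xz
∂2: piv[efi,efk,efx,ehm,ehp,eik,eim,eiq,eix,ekm,ekq,ekx,emp,emq,hik,him,hip,hiq,hkp,hkx,ikz,iqz,mpx,pxz,qxz] rk=25  ker:fik,fix,fkx,hkm,hkq,hmp,ikm,ikp,ikq,ikx,imq,kmq,kqz
∂3: piv[efik,efix,efkx,eikq,eikx,eimq,ekmq,hikq,ikmq,ikqz] rk=10  ker:fikx
rk∂_3=10

rank∂_3=10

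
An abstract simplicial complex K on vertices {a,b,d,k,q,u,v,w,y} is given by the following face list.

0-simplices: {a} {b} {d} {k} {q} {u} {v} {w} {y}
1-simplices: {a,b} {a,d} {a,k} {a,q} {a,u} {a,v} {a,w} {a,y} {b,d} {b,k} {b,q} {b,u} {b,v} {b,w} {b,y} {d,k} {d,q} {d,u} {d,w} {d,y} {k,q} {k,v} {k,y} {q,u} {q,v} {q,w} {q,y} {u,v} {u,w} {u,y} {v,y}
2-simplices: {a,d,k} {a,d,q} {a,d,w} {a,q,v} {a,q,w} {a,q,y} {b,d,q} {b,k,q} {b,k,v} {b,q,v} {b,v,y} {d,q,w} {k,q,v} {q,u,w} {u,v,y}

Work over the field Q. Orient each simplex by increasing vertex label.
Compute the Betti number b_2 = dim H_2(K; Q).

n_0=9 n_1=31 n_2=15  [Q]
∂1: piv[ab,ad,ak,aq,au,av,aw,ay] rk=8  ker:bd,bk,bq,bu,bv,bw,by,dk,dq,du,dw,dy,kq,kv,ky,qu,qv,qw,qy,uv,uw,uy,vy
∂2: piv[adk,adq,adw,aqv,aqw,aqy,bdq,bkq,bkv,bqv,bvy,quw,uvy] rk=13  ker:dqw,kqv
b_2=(15−13)−0=2

b_2=2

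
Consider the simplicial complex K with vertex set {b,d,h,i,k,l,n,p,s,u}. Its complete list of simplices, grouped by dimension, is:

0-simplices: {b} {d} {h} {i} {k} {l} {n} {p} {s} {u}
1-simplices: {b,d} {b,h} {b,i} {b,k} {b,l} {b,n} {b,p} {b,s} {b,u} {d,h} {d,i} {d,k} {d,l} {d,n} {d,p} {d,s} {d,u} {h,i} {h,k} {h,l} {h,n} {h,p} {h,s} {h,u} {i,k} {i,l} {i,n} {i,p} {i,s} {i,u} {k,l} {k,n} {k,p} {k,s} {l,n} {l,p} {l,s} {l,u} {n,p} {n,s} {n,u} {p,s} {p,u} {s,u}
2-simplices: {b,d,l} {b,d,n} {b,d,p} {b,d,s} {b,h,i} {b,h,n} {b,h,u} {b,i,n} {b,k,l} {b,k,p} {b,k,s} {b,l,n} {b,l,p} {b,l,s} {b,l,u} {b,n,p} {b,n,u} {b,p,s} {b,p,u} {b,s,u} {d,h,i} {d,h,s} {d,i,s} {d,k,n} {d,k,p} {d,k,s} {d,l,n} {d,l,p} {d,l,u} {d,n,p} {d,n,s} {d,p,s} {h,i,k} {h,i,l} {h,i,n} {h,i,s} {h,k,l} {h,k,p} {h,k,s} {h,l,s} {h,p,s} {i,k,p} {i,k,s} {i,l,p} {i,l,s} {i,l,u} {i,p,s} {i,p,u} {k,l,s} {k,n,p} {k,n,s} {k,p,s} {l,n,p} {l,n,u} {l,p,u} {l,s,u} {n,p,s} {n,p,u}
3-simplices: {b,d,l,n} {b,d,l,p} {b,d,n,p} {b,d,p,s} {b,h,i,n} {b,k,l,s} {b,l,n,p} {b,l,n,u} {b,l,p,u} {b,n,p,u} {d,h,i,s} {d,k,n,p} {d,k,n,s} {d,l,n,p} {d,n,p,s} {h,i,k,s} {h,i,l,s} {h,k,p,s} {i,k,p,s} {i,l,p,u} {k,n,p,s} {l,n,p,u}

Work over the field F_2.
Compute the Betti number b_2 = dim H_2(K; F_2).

b_2=4

n_0=10 n_1=44 n_2=58 n_3=22  [Z2]
∂1: piv[bd,bh,bi,bk,bl,bn,bp,bs,bu] rk=9  ker:dh,di,dk,dl,dn,dp,ds,du,hi,hk,hl,hn,hp,hs,hu,ik,il,in,ip,is,iu,kl,kn,kp,ks,ln,lp,ls,lu,np,ns,nu,ps,pu,su
∂2: piv[bdl,bdn,bdp,bds,bhi,bhn,bhu,bin,bkl,bkp,bks,bln,blp,bls,blu,bnp,bnu,bps,bpu,bsu,dhi,dhs,dis,dkn,dkp,dlu,dns,hik,hil,hkl,hkp,hks,ikp,ilu] rk=34  ker:dks,dln,dlp,dnp,dps,hin,his,hls,hps,iks,ilp,ils,ips,ipu,kls,knp,kns,kps,lnp,lnu,lpu,lsu,nps,npu
∂3: piv[bdln,bdlp,bdnp,bdps,bhin,bkls,blnp,blnu,blpu,bnpu,dhis,dknp,dkns,dnps,hiks,hils,hkps,ikps,ilpu,knps] rk=20  ker:dlnp,lnpu
b_2=(58−34)−20=4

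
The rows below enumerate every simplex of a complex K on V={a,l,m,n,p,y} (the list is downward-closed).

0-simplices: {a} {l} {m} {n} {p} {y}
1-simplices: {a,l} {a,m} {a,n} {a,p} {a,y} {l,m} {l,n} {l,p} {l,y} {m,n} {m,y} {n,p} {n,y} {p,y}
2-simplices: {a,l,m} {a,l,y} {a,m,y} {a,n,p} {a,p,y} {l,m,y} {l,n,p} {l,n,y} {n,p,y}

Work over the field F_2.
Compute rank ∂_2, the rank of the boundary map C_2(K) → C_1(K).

rank∂_2=8

n_0=6 n_1=14 n_2=9  [Z2]
∂1: piv[al,am,an,ap,ay] rk=5  ker:lm,ln,lp,ly,mn,my,np,ny,py
∂2: piv[alm,aly,amy,anp,apy,lnp,lny,npy] rk=8  ker:lmy
rk∂_2=8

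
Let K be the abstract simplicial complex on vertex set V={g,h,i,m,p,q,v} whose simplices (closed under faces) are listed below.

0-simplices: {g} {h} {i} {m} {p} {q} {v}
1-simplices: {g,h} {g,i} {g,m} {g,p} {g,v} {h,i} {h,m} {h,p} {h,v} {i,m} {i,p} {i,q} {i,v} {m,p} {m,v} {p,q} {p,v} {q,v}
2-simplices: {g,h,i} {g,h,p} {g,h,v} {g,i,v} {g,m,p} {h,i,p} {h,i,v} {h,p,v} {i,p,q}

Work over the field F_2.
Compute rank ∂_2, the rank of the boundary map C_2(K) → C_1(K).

rank∂_2=8

n_0=7 n_1=18 n_2=9  [Z2]
∂1: piv[gh,gi,gm,gp,gv,iq] rk=6  ker:hi,hm,hp,hv,im,ip,iv,mp,mv,pq,pv,qv
∂2: piv[ghi,ghp,ghv,giv,gmp,hip,hpv,ipq] rk=8  ker:hiv
rk∂_2=8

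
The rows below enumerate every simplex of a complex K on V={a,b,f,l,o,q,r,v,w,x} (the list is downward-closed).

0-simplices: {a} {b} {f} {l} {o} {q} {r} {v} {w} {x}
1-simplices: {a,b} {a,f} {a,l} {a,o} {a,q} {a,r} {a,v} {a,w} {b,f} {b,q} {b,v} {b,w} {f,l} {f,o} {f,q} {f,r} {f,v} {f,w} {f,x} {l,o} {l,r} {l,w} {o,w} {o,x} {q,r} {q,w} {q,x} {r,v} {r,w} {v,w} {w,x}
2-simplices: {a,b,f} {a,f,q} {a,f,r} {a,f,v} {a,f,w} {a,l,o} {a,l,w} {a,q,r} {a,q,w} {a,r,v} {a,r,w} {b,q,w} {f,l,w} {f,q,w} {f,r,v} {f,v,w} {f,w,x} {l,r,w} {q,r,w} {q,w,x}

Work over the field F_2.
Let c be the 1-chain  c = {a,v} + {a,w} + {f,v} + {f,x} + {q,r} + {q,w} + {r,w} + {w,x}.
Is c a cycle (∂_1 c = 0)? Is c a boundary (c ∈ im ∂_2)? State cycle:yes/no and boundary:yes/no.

cycle:yes boundary:yes

n_0=10 n_1=31 n_2=20  [Z2]
∂1: piv[ab,af,al,ao,aq,ar,av,aw,fx] rk=9  ker:bf,bq,bv,bw,fl,fo,fq,fr,fv,fw,lo,lr,lw,ow,ox,qr,qw,qx,rv,rw,vw,wx
∂2: piv[abf,afq,afr,afv,afw,alo,alw,aqr,aqw,arv,arw,bqw,flw,fvw,fwx,lrw,qwx] rk=17  ker:fqw,frv,qrw
∂1c = 0
c vs im∂2: reduces to 0 ⇒ boundary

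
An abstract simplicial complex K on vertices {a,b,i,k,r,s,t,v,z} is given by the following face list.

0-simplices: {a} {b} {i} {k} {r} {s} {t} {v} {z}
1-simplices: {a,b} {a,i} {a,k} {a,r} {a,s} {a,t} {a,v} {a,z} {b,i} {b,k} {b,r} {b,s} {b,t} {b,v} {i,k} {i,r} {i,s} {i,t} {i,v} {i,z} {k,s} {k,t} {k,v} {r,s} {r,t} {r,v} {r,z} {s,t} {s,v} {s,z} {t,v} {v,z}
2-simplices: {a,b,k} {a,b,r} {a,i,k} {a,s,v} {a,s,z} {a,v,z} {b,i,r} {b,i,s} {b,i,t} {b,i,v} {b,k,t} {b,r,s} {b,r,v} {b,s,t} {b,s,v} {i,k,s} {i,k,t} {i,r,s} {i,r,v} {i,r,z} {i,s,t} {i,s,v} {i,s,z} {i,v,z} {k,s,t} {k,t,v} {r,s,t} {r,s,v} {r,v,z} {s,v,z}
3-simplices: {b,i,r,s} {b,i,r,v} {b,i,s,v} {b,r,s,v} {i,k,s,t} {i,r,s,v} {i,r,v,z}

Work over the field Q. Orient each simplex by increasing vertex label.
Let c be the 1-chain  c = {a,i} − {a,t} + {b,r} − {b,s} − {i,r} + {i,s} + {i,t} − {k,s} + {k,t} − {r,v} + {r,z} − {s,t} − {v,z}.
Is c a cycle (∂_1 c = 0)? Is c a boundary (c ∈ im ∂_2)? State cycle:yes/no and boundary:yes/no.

cycle:yes boundary:no

n_0=9 n_1=32 n_2=30 n_3=7  [Q]
∂1: piv[ab,ai,ak,ar,as,at,av,az] rk=8  ker:bi,bk,br,bs,bt,bv,ik,ir,is,it,iv,iz,ks,kt,kv,rs,rt,rv,rz,st,sv,sz,tv,vz
∂2: piv[abk,abr,aik,asv,asz,avz,bir,bis,bit,biv,bkt,brs,brv,bst,bsv,iks,ikt,irz,isz,ktv,rst] rk=21  ker:irs,irv,ist,isv,ivz,kst,rsv,rvz,svz
∂3: piv[birs,birv,bisv,brsv,ikst,irvz] rk=6  ker:irsv
∂1c = 0
c vs im∂2: residual ≠ 0 ⇒ not boundary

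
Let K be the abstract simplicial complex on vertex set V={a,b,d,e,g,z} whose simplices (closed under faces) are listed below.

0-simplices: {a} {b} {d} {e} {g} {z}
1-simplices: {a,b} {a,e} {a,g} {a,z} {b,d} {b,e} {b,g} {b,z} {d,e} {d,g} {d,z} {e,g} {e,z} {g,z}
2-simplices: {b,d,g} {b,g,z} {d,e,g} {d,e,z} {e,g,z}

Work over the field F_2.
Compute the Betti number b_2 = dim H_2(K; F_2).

b_2=0

n_0=6 n_1=14 n_2=5  [Z2]
∂1: piv[ab,ae,ag,az,bd] rk=5  ker:be,bg,bz,de,dg,dz,eg,ez,gz
∂2: piv[bdg,bgz,deg,dez,egz] rk=5
b_2=(5−5)−0=0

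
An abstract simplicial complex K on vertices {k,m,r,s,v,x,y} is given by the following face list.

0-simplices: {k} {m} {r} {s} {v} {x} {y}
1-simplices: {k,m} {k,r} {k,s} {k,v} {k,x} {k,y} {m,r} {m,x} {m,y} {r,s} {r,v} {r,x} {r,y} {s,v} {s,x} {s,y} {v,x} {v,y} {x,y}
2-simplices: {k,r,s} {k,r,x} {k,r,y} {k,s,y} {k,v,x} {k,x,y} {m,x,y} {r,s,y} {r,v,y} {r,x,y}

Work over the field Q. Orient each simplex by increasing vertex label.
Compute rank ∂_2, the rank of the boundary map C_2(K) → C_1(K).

n_0=7 n_1=19 n_2=10  [Q]
∂1: piv[km,kr,ks,kv,kx,ky] rk=6  ker:mr,mx,my,rs,rv,rx,ry,sv,sx,sy,vx,vy,xy
∂2: piv[krs,krx,kry,ksy,kvx,kxy,mxy,rvy] rk=8  ker:rsy,rxy
rk∂_2=8

rank∂_2=8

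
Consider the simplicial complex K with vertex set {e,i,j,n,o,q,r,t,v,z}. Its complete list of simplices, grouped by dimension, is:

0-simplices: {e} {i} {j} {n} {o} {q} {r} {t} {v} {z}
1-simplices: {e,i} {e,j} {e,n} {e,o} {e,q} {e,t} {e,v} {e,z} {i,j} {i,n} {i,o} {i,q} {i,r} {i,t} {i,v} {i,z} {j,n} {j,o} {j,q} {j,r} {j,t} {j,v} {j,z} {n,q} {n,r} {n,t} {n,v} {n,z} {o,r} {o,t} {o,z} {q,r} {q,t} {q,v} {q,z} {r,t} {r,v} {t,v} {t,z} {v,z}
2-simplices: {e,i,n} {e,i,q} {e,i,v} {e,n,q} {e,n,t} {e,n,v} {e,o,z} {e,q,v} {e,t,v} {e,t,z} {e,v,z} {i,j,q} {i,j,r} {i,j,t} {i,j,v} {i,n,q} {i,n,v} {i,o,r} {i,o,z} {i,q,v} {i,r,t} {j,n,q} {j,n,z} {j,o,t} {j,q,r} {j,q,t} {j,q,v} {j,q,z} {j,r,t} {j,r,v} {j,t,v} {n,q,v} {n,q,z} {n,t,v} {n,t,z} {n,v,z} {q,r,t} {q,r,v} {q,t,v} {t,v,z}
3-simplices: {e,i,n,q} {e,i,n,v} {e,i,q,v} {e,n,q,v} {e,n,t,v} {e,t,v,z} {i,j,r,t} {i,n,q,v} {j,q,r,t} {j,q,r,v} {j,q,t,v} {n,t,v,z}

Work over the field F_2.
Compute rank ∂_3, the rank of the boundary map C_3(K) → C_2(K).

n_0=10 n_1=40 n_2=40 n_3=12  [Z2]
∂1: piv[ei,ej,en,eo,eq,et,ev,ez,ir] rk=9  ker:ij,in,io,iq,it,iv,iz,jn,jo,jq,jr,jt,jv,jz,nq,nr,nt,nv,nz,or,ot,oz,qr,qt,qv,qz,rt,rv,tv,tz,vz
∂2: piv[ein,eiq,eiv,enq,ent,env,eoz,eqv,etv,etz,evz,ijq,ijr,ijt,ijv,ior,ioz,irt,jnq,jnz,jot,jqr,jqt,jqz,jrv,jtv,ntz] rk=27  ker:inq,inv,iqv,jqv,jrt,nqv,nqz,ntv,nvz,qrt,qrv,qtv,tvz
∂3: piv[einq,einv,eiqv,enqv,entv,etvz,ijrt,jqrt,jqrv,jqtv,ntvz] rk=11  ker:inqv
rk∂_3=11

rank∂_3=11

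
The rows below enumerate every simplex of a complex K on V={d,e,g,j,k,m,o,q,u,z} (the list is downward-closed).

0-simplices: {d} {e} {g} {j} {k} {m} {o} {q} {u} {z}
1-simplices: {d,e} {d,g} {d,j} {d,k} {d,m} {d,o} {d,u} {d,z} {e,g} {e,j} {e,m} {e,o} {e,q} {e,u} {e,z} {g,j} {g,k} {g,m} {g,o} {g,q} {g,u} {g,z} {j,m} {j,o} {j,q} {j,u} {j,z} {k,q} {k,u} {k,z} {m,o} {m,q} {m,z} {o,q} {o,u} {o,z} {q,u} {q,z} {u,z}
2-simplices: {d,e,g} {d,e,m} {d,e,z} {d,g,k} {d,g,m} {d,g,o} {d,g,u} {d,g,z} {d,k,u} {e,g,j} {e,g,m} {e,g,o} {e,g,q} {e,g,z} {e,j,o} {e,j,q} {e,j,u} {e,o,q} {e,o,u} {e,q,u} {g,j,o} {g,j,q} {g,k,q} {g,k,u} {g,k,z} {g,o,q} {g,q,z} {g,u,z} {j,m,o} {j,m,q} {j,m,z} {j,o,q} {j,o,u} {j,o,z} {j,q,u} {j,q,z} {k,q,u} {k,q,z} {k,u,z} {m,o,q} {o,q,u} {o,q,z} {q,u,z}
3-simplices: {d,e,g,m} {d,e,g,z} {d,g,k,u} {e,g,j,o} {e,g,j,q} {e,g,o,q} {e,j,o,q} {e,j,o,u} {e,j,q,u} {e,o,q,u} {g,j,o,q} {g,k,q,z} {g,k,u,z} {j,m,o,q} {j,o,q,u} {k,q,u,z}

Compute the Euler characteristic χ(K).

χ(K)=-2

n_0=10 n_1=39 n_2=43 n_3=16
χ=+10−39+43−16=-2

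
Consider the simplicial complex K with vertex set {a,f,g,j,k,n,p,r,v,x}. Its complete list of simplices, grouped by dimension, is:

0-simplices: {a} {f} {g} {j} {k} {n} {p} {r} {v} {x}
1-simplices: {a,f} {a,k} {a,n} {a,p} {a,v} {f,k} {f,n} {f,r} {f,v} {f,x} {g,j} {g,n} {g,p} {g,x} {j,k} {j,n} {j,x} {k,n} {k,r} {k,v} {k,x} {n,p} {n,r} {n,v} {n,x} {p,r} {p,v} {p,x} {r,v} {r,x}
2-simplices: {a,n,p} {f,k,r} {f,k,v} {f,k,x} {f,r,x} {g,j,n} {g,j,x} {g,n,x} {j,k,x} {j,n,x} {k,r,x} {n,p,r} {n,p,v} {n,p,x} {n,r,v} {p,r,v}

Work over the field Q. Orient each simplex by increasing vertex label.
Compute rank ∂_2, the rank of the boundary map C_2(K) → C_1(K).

n_0=10 n_1=30 n_2=16  [Q]
∂1: piv[af,ak,an,ap,av,fr,fx,gj,gn] rk=9  ker:fk,fn,fv,gp,gx,jk,jn,jx,kn,kr,kv,kx,np,nr,nv,nx,pr,pv,px,rv,rx
∂2: piv[anp,fkr,fkv,fkx,frx,gjn,gjx,gnx,jkx,npr,npv,npx,nrv] rk=13  ker:jnx,krx,prv
rk∂_2=13

rank∂_2=13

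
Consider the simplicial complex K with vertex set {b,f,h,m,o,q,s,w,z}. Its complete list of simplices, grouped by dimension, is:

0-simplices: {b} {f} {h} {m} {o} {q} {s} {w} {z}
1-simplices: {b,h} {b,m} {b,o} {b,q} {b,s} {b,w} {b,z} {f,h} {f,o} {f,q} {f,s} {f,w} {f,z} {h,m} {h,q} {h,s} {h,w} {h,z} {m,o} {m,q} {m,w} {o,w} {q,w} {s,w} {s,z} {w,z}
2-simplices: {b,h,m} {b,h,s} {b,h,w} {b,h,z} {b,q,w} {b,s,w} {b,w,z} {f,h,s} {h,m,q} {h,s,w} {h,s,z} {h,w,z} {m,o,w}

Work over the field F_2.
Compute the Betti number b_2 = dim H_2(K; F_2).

b_2=2

n_0=9 n_1=26 n_2=13  [Z2]
∂1: piv[bh,bm,bo,bq,bs,bw,bz,fh] rk=8  ker:fo,fq,fs,fw,fz,hm,hq,hs,hw,hz,mo,mq,mw,ow,qw,sw,sz,wz
∂2: piv[bhm,bhs,bhw,bhz,bqw,bsw,bwz,fhs,hmq,hsz,mow] rk=11  ker:hsw,hwz
b_2=(13−11)−0=2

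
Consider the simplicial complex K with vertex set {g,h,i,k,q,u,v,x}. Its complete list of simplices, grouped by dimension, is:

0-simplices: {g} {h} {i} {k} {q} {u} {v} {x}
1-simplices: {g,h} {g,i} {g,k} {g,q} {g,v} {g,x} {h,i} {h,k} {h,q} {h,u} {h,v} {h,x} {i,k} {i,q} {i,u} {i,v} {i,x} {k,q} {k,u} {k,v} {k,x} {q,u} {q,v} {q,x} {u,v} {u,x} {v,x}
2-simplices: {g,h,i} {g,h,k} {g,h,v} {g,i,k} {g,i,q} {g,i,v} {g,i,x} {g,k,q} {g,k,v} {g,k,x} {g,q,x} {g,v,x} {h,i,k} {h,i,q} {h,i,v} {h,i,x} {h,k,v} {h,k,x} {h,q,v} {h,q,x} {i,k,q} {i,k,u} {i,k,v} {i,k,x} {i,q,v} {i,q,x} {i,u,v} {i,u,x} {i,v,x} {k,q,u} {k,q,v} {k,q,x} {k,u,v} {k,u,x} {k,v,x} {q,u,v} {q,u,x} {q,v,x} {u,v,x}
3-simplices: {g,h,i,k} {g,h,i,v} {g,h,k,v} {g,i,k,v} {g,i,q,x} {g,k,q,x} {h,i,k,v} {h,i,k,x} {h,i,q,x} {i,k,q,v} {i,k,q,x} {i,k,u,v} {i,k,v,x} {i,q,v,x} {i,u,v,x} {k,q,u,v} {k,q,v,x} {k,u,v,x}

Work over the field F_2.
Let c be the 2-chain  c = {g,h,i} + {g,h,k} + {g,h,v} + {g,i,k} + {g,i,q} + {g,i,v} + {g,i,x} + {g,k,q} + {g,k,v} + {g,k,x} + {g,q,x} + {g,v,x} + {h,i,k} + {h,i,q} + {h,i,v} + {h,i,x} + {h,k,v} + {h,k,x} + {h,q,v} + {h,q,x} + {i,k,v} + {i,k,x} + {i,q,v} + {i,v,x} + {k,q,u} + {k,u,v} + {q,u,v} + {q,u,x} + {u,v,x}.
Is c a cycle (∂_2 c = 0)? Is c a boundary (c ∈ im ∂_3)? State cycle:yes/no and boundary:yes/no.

n_0=8 n_1=27 n_2=39 n_3=18  [Z2]
∂1: piv[gh,gi,gk,gq,gv,gx,hu] rk=7  ker:hi,hk,hq,hv,hx,ik,iq,iu,iv,ix,kq,ku,kv,kx,qu,qv,qx,uv,ux,vx
∂2: piv[ghi,ghk,ghv,gik,giq,giv,gix,gkq,gkv,gkx,gqx,gvx,hiq,hix,hqv,iku,iuv,iux,kqu] rk=19  ker:hik,hiv,hkv,hkx,hqx,ikq,ikv,ikx,iqv,iqx,ivx,kqv,kqx,kuv,kux,kvx,quv,qux,qvx,uvx
∂3: piv[ghik,ghiv,ghkv,gikv,giqx,gkqx,hikx,hiqx,ikqv,ikqx,ikuv,ikvx,iqvx,iuvx,kquv,kuvx] rk=16  ker:hikv,kqvx
∂2c = {g,h} + {g,i} + {g,k} + {g,q} + {h,i} + {h,q} + {h,x} + {i,q} + {i,v} + {k,x} + {q,u} + {q,v} + {q,x} + {u,v} + {v,x}

cycle:no boundary:no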